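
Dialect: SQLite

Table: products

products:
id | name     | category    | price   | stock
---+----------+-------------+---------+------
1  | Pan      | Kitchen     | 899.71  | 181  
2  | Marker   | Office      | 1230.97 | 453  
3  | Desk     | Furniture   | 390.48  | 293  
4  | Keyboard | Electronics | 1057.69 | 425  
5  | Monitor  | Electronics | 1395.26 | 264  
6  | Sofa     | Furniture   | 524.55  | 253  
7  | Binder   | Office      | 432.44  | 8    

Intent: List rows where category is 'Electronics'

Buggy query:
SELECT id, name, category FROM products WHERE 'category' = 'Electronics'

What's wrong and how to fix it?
Bug: Single quotes denote string literals in SQL; the column name is being compared as a constant string

Fix: Reference the column as category without single quotes

Corrected query:
SELECT id, name, category FROM products WHERE category = 'Electronics'

Result:
id | name     | category   
---+----------+------------
4  | Keyboard | Electronics
5  | Monitor  | Electronics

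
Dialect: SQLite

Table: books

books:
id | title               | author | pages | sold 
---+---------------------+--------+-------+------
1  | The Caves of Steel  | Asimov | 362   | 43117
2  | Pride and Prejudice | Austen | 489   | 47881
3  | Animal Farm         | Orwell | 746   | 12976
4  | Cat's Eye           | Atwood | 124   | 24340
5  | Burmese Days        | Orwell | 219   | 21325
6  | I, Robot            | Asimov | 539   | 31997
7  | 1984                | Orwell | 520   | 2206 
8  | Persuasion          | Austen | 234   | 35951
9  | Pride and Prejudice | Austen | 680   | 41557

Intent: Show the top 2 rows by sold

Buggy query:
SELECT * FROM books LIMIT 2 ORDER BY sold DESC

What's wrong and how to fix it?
Bug: LIMIT must come after ORDER BY

Fix: Sort with ORDER BY, then apply LIMIT

Corrected query:
SELECT * FROM books ORDER BY sold DESC LIMIT 2

Result:
id | title               | author | pages | sold 
---+---------------------+--------+-------+------
2  | Pride and Prejudice | Austen | 489   | 47881
1  | The Caves of Steel  | Asimov | 362   | 43117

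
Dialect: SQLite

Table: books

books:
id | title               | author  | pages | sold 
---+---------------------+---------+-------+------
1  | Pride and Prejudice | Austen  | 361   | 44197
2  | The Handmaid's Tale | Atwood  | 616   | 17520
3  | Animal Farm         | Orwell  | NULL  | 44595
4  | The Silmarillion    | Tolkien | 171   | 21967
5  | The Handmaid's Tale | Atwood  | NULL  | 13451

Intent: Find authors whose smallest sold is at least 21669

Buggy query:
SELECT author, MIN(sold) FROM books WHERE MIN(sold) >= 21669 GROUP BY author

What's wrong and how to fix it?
Bug: MIN() in WHERE is a misuse of aggregate

Fix: Use HAVING for the per-group MIN condition

Corrected query:
SELECT author, MIN(sold) FROM books GROUP BY author HAVING MIN(sold) >= 21669

Result:
author  | MIN(sold)
--------+----------
Austen  | 44197    
Orwell  | 44595    
Tolkien | 21967    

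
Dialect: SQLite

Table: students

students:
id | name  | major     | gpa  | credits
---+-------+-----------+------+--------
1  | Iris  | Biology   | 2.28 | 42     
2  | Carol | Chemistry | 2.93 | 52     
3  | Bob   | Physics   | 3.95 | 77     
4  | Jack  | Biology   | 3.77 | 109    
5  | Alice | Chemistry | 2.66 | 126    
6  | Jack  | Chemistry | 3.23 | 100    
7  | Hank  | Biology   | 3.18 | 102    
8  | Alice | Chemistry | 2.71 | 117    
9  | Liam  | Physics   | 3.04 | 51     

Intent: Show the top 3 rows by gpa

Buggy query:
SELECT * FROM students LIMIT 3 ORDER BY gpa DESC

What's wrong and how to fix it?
Bug: ORDER BY cannot follow LIMIT; LIMIT is the final clause

Fix: Swap the clauses: ORDER BY first, then LIMIT

Corrected query:
SELECT * FROM students ORDER BY gpa DESC LIMIT 3

Result:
id | name | major     | gpa  | credits
---+------+-----------+------+--------
3  | Bob  | Physics   | 3.95 | 77     
4  | Jack | Biology   | 3.77 | 109    
6  | Jack | Chemistry | 3.23 | 100    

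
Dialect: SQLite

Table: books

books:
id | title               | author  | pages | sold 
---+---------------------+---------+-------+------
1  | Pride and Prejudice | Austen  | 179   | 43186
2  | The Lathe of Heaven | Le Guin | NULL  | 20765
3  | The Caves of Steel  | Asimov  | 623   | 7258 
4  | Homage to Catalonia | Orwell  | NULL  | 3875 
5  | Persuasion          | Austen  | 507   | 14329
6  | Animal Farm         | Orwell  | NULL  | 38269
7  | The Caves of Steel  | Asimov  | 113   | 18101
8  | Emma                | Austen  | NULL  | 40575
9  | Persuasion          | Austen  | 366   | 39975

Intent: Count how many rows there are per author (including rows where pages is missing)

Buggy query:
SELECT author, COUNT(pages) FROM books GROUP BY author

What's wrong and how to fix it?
Bug: COUNT(pages) skips NULLs, so groups with missing pages are undercounted

Fix: Replace COUNT(pages) with COUNT(*)

Corrected query:
SELECT author, COUNT(*) FROM books GROUP BY author

Result:
author  | COUNT(*)
--------+---------
Asimov  | 2       
Austen  | 4       
Le Guin | 1       
Orwell  | 2       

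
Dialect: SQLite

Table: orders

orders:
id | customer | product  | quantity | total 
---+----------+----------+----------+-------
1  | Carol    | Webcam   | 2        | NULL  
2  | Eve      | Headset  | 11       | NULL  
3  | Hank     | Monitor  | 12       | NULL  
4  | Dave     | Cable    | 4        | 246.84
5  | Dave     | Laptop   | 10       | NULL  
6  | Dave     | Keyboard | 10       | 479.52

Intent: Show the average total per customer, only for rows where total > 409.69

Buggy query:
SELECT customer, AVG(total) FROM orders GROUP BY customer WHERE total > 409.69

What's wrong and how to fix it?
Bug: WHERE cannot follow GROUP BY

Fix: Move the WHERE clause before GROUP BY

Corrected query:
SELECT customer, AVG(total) FROM orders WHERE total > 409.69 GROUP BY customer

Result:
customer | AVG(total)
---------+-----------
Dave     | 479.52    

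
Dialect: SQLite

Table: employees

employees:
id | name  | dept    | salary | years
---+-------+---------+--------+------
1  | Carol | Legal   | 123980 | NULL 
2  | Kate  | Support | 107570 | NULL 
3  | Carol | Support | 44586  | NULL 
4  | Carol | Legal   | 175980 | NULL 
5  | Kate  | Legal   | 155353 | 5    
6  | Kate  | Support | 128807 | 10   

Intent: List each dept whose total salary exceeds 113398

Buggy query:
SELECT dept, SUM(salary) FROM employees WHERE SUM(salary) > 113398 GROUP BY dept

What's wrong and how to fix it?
Bug: WHERE runs before GROUP BY, so aggregates aren't available there

Fix: Move the aggregate condition to a HAVING clause

Corrected query:
SELECT dept, SUM(salary) FROM employees GROUP BY dept HAVING SUM(salary) > 113398

Result:
dept    | SUM(salary)
--------+------------
Legal   | 455313     
Support | 280963     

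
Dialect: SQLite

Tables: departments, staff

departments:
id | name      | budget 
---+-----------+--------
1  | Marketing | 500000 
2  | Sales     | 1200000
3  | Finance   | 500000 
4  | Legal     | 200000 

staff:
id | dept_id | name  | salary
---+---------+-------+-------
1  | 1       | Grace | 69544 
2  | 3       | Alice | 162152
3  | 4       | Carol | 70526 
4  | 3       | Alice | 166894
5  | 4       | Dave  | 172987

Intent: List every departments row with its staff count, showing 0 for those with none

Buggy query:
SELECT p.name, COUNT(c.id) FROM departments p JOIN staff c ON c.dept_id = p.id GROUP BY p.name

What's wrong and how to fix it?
Bug: INNER JOIN drops departments rows that have no matching staff rows

Fix: Use LEFT JOIN so parents without children still appear (COUNT(c.id) gives 0)

Corrected query:
SELECT p.name, COUNT(c.id) FROM departments p LEFT JOIN staff c ON c.dept_id = p.id GROUP BY p.name

Result:
name      | COUNT(c.id)
----------+------------
Finance   | 2          
Legal     | 2          
Marketing | 1          
Sales     | 0          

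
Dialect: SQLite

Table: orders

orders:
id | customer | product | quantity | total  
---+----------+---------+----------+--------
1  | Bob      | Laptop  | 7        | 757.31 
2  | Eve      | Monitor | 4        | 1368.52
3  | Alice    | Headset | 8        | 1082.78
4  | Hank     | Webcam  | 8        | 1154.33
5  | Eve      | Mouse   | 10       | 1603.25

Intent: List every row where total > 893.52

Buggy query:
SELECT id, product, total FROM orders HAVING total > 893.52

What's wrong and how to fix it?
Bug: HAVING filters the output of aggregation, but this query has no GROUP BY and no aggregate functions, so SQLite rejects it (HAVING clause on a non-aggregate query); the condition here is per row

Fix: Replace HAVING with WHERE since the condition applies to individual rows

Corrected query:
SELECT id, product, total FROM orders WHERE total > 893.52

Result:
id | product | total  
---+---------+--------
2  | Monitor | 1368.52
3  | Headset | 1082.78
4  | Webcam  | 1154.33
5  | Mouse   | 1603.25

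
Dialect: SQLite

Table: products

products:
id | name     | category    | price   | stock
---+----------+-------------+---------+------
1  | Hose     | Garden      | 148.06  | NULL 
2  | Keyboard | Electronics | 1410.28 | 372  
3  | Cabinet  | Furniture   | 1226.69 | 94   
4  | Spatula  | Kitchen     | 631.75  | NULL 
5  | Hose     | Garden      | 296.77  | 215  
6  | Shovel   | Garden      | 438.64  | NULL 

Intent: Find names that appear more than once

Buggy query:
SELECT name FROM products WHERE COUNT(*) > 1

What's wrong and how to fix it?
Bug: COUNT(*) is an aggregate and cannot be used in WHERE

Fix: Group first, then use HAVING for the count condition

Corrected query:
SELECT name FROM products GROUP BY name HAVING COUNT(*) > 1

Result:
name
----
Hose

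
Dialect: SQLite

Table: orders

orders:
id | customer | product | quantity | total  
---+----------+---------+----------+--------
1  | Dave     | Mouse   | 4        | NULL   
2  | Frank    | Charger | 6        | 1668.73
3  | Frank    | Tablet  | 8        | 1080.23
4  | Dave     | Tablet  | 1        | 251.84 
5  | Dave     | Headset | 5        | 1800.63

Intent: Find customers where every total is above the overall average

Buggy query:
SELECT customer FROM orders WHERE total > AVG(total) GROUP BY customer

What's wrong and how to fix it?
Bug: WHERE evaluates per row before aggregation, so AVG() is unavailable

Fix: Use a subquery for AVG and a HAVING MIN(...) filter so the condition holds for every row in the group

Corrected query:
SELECT customer FROM orders GROUP BY customer HAVING MIN(total) > (SELECT AVG(total) FROM orders)

Result:
(no rows)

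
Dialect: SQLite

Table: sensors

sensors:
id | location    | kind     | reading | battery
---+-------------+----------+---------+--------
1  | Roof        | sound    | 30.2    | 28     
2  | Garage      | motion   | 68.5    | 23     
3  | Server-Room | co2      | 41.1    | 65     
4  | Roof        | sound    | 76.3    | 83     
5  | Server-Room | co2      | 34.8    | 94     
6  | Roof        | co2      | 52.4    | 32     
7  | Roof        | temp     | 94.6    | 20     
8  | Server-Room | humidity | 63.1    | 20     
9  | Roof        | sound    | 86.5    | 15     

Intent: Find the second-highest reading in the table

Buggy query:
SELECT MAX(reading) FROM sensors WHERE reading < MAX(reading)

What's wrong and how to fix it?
Bug: MAX(reading) on the right of the comparison is an aggregate-in-WHERE error

Fix: Compute the overall MAX in a subquery, then take MAX of rows below it

Corrected query:
SELECT MAX(reading) FROM sensors WHERE reading < (SELECT MAX(reading) FROM sensors)

Result:
MAX(reading)
------------
86.5        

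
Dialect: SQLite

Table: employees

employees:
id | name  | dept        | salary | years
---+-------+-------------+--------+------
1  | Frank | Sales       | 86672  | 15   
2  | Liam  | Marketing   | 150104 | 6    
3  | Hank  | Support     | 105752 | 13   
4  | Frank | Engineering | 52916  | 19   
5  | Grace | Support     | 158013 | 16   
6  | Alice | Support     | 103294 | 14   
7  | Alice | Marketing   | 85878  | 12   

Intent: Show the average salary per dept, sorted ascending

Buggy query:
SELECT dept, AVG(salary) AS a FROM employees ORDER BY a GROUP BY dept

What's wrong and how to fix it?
Bug: ORDER BY appears before GROUP BY; SQL clause order requires GROUP BY first

Fix: Move ORDER BY to the end, after GROUP BY

Corrected query:
SELECT dept, AVG(salary) AS a FROM employees GROUP BY dept ORDER BY a

Result:
dept        | a     
------------+-------
Engineering | 52916 
Sales       | 86672 
Marketing   | 117991
Support     | 122353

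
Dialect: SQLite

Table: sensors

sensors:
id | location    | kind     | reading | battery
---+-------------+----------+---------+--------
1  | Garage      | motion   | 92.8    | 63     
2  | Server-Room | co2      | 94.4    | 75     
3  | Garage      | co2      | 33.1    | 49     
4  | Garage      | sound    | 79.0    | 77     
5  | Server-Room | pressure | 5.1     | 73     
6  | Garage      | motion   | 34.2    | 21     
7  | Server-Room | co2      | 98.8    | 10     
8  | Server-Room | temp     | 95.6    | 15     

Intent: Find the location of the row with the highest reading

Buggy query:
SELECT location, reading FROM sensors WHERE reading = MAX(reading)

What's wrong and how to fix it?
Bug: MAX(reading) is an aggregate and cannot be used directly in WHERE

Fix: Wrap MAX in a scalar subquery so WHERE compares against a single value

Corrected query:
SELECT location, reading FROM sensors WHERE reading = (SELECT MAX(reading) FROM sensors)

Result:
location    | reading
------------+--------
Server-Room | 98.8   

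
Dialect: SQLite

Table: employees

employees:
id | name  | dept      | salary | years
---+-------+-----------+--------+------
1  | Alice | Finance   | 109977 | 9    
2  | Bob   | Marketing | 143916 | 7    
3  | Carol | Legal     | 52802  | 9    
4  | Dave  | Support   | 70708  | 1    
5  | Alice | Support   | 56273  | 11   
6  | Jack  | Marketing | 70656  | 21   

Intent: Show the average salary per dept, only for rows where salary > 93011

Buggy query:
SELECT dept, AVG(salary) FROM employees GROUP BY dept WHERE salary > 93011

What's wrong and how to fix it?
Bug: Row-level WHERE must come before GROUP BY in the clause order

Fix: Move the WHERE clause before GROUP BY

Corrected query:
SELECT dept, AVG(salary) FROM employees WHERE salary > 93011 GROUP BY dept

Result:
dept      | AVG(salary)
----------+------------
Finance   | 109977     
Marketing | 143916     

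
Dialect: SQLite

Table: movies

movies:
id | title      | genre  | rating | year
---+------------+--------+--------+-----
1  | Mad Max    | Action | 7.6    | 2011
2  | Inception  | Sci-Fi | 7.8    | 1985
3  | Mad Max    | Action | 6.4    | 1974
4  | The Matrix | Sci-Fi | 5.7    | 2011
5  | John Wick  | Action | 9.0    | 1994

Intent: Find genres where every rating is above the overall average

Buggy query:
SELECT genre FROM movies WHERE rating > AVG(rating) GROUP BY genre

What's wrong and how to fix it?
Bug: WHERE evaluates per row before aggregation, so AVG() is unavailable

Fix: Use a subquery for AVG and a HAVING MIN(...) filter so the condition holds for every row in the group

Corrected query:
SELECT genre FROM movies GROUP BY genre HAVING MIN(rating) > (SELECT AVG(rating) FROM movies)

Result:
(no rows)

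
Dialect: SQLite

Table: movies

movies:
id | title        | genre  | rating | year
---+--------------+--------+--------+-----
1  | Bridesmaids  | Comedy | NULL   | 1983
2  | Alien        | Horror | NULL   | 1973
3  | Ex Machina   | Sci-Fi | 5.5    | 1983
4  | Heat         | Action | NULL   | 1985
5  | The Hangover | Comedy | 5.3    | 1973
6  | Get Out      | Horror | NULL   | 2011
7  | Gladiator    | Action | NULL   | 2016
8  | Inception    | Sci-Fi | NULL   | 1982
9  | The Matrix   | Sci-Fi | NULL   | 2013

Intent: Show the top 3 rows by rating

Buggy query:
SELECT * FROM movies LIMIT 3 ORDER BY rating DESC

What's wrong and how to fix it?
Bug: ORDER BY cannot follow LIMIT; LIMIT is the final clause

Fix: Swap the clauses: ORDER BY first, then LIMIT

Corrected query:
SELECT * FROM movies ORDER BY rating DESC LIMIT 3

Result:
id | title        | genre  | rating | year
---+--------------+--------+--------+-----
3  | Ex Machina   | Sci-Fi | 5.5    | 1983
5  | The Hangover | Comedy | 5.3    | 1973
1  | Bridesmaids  | Comedy | NULL   | 1983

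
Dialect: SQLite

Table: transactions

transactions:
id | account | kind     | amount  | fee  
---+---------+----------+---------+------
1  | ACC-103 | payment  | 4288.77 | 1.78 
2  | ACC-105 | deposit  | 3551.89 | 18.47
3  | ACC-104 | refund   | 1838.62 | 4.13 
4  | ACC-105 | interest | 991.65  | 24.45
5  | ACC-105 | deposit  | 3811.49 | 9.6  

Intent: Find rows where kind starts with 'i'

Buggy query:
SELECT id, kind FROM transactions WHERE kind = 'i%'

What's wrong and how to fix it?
Bug: '=' compares the literal string including the % character; pattern matching needs LIKE

Fix: Use LIKE for wildcard pattern matching

Corrected query:
SELECT id, kind FROM transactions WHERE kind LIKE 'i%'

Result:
id | kind    
---+---------
4  | interest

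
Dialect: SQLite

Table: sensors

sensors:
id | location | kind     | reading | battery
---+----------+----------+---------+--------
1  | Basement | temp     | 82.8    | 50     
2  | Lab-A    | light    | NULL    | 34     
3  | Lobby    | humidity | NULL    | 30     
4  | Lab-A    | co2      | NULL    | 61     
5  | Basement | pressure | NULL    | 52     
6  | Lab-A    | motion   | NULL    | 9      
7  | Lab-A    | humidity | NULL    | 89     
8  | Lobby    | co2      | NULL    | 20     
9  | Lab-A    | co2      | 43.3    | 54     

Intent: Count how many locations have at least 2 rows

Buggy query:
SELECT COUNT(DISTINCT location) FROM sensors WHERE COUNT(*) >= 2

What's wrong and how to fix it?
Bug: COUNT(*) cannot appear in WHERE; the per-group count doesn't exist yet

Fix: Use a subquery that GROUPs and filters with HAVING, then count its rows

Corrected query:
SELECT COUNT(*) FROM (SELECT location FROM sensors GROUP BY location HAVING COUNT(*) >= 2)

Result:
COUNT(*)
--------
3       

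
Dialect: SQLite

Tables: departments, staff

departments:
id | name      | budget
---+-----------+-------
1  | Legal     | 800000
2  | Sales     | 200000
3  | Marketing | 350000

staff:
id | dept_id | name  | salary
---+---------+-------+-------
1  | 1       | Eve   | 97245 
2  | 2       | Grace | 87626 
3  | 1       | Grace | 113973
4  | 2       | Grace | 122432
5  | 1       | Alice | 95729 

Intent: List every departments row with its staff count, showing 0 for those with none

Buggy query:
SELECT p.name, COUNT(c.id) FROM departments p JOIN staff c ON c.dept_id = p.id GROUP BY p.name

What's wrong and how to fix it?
Bug: INNER JOIN drops departments rows that have no matching staff rows

Fix: Switch to LEFT JOIN to retain unmatched parent rows

Corrected query:
SELECT p.name, COUNT(c.id) FROM departments p LEFT JOIN staff c ON c.dept_id = p.id GROUP BY p.name

Result:
name      | COUNT(c.id)
----------+------------
Legal     | 3          
Marketing | 0          
Sales     | 2          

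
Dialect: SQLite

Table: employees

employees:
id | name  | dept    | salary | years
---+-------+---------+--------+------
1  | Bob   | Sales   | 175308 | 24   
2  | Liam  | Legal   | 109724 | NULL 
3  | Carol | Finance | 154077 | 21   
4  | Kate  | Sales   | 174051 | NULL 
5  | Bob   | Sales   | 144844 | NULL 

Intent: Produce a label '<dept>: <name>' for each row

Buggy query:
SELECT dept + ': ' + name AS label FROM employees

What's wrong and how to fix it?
Bug: SQLite uses || for string concatenation; + coerces text to numbers (yielding 0)

Fix: Replace + with || to concatenate text

Corrected query:
SELECT dept || ': ' || name AS label FROM employees

Result:
label         
--------------
Sales: Bob    
Legal: Liam   
Finance: Carol
Sales: Kate   
Sales: Bob    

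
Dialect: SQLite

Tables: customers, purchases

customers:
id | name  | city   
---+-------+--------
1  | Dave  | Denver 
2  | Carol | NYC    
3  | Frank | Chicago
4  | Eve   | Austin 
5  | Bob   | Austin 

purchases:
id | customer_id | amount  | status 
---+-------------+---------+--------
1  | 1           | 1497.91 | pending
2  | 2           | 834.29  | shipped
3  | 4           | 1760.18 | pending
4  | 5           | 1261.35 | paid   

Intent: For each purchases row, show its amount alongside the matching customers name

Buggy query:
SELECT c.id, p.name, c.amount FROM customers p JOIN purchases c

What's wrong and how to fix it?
Bug: JOIN with no ON clause produces a cartesian product; every purchases row pairs with every customers row

Fix: Add ON c.customer_id = p.id to the JOIN

Corrected query:
SELECT c.id, p.name, c.amount FROM customers p JOIN purchases c ON c.customer_id = p.id

Result:
id | name  | amount 
---+-------+--------
1  | Dave  | 1497.91
2  | Carol | 834.29 
3  | Eve   | 1760.18
4  | Bob   | 1261.35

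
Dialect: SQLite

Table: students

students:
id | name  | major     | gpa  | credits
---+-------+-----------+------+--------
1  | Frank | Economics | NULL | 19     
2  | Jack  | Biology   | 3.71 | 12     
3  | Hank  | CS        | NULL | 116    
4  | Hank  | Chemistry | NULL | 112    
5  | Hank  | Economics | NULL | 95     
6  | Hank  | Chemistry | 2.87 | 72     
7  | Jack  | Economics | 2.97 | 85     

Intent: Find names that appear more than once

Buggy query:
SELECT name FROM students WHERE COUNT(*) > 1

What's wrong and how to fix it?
Bug: WHERE can't reference COUNT(*); aggregates are computed after WHERE

Fix: GROUP BY name, then filter groups with HAVING COUNT(*) > 1

Corrected query:
SELECT name FROM students GROUP BY name HAVING COUNT(*) > 1

Result:
name
----
Hank
Jack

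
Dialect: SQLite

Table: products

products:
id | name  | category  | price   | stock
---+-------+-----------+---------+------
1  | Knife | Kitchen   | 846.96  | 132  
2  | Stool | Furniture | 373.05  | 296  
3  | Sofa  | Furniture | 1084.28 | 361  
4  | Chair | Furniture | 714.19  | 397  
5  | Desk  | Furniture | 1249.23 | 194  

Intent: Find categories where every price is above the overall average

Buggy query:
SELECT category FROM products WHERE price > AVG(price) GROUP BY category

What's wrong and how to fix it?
Bug: WHERE evaluates per row before aggregation, so AVG() is unavailable

Fix: Use a subquery for AVG and a HAVING MIN(...) filter so the condition holds for every row in the group

Corrected query:
SELECT category FROM products GROUP BY category HAVING MIN(price) > (SELECT AVG(price) FROM products)

Result:
(no rows)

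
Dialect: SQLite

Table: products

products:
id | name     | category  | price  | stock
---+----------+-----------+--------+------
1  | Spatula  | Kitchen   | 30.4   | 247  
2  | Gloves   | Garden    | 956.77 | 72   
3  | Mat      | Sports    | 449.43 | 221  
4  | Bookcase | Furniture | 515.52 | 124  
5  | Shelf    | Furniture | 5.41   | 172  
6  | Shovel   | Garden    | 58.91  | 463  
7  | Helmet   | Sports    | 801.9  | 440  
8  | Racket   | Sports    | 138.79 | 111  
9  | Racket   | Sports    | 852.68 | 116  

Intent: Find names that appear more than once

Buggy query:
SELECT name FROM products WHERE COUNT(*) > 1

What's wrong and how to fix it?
Bug: COUNT(*) is an aggregate and cannot be used in WHERE

Fix: Group first, then use HAVING for the count condition

Corrected query:
SELECT name FROM products GROUP BY name HAVING COUNT(*) > 1

Result:
name  
------
Racket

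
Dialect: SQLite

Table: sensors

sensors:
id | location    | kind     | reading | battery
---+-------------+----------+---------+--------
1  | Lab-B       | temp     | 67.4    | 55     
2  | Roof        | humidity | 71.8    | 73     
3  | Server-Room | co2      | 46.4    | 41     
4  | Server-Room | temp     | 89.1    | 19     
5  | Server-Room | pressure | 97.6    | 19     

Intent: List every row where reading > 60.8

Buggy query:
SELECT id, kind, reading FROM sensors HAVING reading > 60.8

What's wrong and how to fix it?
Bug: HAVING filters the output of aggregation, but this query has no GROUP BY and no aggregate functions, so SQLite rejects it (HAVING clause on a non-aggregate query); the condition here is per row

Fix: Replace HAVING with WHERE since the condition applies to individual rows

Corrected query:
SELECT id, kind, reading FROM sensors WHERE reading > 60.8

Result:
id | kind     | reading
---+----------+--------
1  | temp     | 67.4   
2  | humidity | 71.8   
4  | temp     | 89.1   
5  | pressure | 97.6   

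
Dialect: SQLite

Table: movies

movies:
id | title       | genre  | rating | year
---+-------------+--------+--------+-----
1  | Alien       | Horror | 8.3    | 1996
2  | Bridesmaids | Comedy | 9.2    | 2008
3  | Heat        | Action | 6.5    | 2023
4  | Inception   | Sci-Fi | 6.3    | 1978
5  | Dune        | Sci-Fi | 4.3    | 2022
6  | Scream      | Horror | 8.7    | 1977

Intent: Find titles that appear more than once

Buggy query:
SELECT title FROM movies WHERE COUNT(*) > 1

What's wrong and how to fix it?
Bug: WHERE can't reference COUNT(*); aggregates are computed after WHERE

Fix: GROUP BY title, then filter groups with HAVING COUNT(*) > 1

Corrected query:
SELECT title FROM movies GROUP BY title HAVING COUNT(*) > 1

Result:
(no rows)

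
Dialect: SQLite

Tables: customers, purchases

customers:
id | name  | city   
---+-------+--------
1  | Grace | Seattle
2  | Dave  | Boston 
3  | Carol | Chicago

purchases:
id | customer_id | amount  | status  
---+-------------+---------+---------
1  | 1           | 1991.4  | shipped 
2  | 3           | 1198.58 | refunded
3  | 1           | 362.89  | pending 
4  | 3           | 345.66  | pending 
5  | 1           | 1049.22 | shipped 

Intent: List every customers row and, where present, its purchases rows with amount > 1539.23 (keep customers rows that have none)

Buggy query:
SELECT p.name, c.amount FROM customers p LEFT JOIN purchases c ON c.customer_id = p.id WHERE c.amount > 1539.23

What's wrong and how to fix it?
Bug: A WHERE condition on the right-hand table after LEFT JOIN drops unmatched parents

Fix: Move the right-table condition into the ON clause so unmatched parents are kept

Corrected query:
SELECT p.name, c.amount FROM customers p LEFT JOIN purchases c ON c.customer_id = p.id AND c.amount > 1539.23

Result:
name  | amount
------+-------
Grace | 1991.4
Dave  | NULL  
Carol | NULL  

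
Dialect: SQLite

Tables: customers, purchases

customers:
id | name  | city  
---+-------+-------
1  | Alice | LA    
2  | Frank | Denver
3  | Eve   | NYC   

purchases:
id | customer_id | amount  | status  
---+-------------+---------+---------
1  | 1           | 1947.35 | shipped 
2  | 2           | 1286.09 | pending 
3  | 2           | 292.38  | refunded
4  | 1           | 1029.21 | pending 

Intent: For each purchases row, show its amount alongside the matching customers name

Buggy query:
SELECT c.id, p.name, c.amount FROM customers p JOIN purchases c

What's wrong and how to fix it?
Bug: Missing join condition: each purchases row is matched to all customers rows instead of just its own

Fix: Add ON c.customer_id = p.id to the JOIN

Corrected query:
SELECT c.id, p.name, c.amount FROM customers p JOIN purchases c ON c.customer_id = p.id

Result:
id | name  | amount 
---+-------+--------
1  | Alice | 1947.35
2  | Frank | 1286.09
3  | Frank | 292.38 
4  | Alice | 1029.21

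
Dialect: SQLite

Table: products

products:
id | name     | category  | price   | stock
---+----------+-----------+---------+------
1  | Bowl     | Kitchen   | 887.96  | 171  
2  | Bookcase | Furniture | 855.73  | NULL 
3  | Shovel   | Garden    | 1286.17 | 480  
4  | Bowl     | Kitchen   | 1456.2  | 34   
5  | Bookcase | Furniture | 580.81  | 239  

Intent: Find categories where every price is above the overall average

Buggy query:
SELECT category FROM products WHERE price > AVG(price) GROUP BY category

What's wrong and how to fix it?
Bug: AVG() is an aggregate; it can't sit directly in WHERE

Fix: Compute the overall average in a scalar subquery and compare each group's MIN against it in HAVING

Corrected query:
SELECT category FROM products GROUP BY category HAVING MIN(price) > (SELECT AVG(price) FROM products)

Result:
category
--------
Garden  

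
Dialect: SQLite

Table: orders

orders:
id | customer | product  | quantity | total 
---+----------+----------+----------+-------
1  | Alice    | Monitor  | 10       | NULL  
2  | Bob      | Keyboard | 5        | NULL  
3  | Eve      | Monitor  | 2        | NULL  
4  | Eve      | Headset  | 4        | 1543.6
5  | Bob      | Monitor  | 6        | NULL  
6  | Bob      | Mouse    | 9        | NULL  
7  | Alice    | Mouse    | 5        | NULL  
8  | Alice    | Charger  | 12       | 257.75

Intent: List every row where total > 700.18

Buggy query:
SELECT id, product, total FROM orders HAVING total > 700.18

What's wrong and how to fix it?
Bug: This is a non-aggregate query (no GROUP BY, no aggregates), so in SQLite the HAVING clause is invalid here; a row-level condition belongs in WHERE

Fix: Use WHERE for row-level filtering

Corrected query:
SELECT id, product, total FROM orders WHERE total > 700.18

Result:
id | product | total 
---+---------+-------
4  | Headset | 1543.6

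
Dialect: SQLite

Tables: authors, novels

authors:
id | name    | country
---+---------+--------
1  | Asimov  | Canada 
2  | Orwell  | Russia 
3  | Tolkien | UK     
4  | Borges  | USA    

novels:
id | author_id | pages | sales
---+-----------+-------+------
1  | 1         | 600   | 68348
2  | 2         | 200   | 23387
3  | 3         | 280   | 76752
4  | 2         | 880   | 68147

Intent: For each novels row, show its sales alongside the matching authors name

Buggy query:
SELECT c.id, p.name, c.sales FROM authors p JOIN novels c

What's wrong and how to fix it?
Bug: JOIN with no ON clause produces a cartesian product; every novels row pairs with every authors row

Fix: Specify the join condition linking the foreign key to the parent id

Corrected query:
SELECT c.id, p.name, c.sales FROM authors p JOIN novels c ON c.author_id = p.id

Result:
id | name    | sales
---+---------+------
1  | Asimov  | 68348
2  | Orwell  | 23387
3  | Tolkien | 76752
4  | Orwell  | 68147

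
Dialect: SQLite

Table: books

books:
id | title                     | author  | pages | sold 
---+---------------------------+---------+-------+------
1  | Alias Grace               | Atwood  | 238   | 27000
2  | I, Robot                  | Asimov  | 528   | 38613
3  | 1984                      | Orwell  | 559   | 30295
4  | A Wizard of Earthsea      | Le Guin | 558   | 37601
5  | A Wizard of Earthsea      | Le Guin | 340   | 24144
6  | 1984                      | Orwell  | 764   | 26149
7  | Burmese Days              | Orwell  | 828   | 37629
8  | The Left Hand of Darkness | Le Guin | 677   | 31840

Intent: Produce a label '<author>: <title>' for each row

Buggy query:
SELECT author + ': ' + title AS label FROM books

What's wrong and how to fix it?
Bug: '+' is numeric addition; on text columns SQLite converts them to 0 instead of concatenating

Fix: Use the || operator for string concatenation

Corrected query:
SELECT author || ': ' || title AS label FROM books

Result:
label                             
----------------------------------
Atwood: Alias Grace               
Asimov: I, Robot                  
Orwell: 1984                      
Le Guin: A Wizard of Earthsea     
Le Guin: A Wizard of Earthsea     
Orwell: 1984                      
Orwell: Burmese Days              
Le Guin: The Left Hand of Darkness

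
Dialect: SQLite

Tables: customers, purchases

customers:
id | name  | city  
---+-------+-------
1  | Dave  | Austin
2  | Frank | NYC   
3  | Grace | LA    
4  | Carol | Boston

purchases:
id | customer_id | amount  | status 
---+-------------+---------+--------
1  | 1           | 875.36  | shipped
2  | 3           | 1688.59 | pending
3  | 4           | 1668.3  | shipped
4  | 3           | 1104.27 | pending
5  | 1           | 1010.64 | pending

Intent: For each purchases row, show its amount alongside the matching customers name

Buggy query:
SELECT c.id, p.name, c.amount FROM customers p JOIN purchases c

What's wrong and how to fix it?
Bug: JOIN with no ON clause produces a cartesian product; every purchases row pairs with every customers row

Fix: Specify the join condition linking the foreign key to the parent id

Corrected query:
SELECT c.id, p.name, c.amount FROM customers p JOIN purchases c ON c.customer_id = p.id

Result:
id | name  | amount 
---+-------+--------
1  | Dave  | 875.36 
2  | Grace | 1688.59
3  | Carol | 1668.3 
4  | Grace | 1104.27
5  | Dave  | 1010.64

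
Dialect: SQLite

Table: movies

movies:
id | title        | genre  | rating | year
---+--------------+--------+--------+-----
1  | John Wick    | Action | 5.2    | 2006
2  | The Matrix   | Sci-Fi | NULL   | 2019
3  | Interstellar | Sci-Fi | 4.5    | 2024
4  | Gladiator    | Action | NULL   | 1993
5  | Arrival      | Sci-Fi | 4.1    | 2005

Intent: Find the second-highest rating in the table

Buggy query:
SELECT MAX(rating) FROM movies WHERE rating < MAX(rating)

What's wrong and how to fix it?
Bug: The inner MAX is an aggregate inside WHERE, which is not allowed

Fix: Put the inner MAX in a scalar subquery

Corrected query:
SELECT MAX(rating) FROM movies WHERE rating < (SELECT MAX(rating) FROM movies)

Result:
MAX(rating)
-----------
4.5        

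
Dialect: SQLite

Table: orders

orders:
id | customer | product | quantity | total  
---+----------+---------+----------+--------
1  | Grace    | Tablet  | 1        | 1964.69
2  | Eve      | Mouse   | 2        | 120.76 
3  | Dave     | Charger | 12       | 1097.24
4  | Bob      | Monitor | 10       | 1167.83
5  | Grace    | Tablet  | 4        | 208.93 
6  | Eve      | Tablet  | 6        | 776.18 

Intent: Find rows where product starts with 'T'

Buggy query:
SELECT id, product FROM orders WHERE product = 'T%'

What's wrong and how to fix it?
Bug: '=' compares the literal string including the % character; pattern matching needs LIKE

Fix: Use LIKE for wildcard pattern matching

Corrected query:
SELECT id, product FROM orders WHERE product LIKE 'T%'

Result:
id | product
---+--------
1  | Tablet 
5  | Tablet 
6  | Tablet 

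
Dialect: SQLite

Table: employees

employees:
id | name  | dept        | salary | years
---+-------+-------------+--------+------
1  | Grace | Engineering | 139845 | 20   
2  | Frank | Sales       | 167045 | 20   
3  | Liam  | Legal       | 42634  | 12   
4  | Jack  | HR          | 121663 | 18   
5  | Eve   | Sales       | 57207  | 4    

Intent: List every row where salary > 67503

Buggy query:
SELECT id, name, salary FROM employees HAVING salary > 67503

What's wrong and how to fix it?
Bug: HAVING filters the output of aggregation, but this query has no GROUP BY and no aggregate functions, so SQLite rejects it (HAVING clause on a non-aggregate query); the condition here is per row

Fix: Replace HAVING with WHERE since the condition applies to individual rows

Corrected query:
SELECT id, name, salary FROM employees WHERE salary > 67503

Result:
id | name  | salary
---+-------+-------
1  | Grace | 139845
2  | Frank | 167045
4  | Jack  | 121663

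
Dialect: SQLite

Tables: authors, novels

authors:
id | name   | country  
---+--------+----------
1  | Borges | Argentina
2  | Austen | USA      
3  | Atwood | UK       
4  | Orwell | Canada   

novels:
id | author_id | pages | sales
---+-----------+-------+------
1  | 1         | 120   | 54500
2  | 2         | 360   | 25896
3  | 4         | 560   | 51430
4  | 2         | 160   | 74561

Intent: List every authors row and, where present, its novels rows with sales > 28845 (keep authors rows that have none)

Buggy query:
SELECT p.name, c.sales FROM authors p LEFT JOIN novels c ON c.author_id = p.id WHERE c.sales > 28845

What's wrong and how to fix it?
Bug: A WHERE condition on the right-hand table after LEFT JOIN drops unmatched parents

Fix: Move the right-table condition into the ON clause so unmatched parents are kept

Corrected query:
SELECT p.name, c.sales FROM authors p LEFT JOIN novels c ON c.author_id = p.id AND c.sales > 28845

Result:
name   | sales
-------+------
Borges | 54500
Austen | 74561
Atwood | NULL 
Orwell | 51430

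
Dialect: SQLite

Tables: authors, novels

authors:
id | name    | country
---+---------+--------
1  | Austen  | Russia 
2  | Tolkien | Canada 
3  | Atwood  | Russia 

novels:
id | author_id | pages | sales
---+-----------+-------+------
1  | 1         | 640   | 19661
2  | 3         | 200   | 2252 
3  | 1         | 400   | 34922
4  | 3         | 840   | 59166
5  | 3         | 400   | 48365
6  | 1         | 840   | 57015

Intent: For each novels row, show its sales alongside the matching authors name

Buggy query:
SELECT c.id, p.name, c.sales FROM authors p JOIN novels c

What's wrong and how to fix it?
Bug: Missing join condition: each novels row is matched to all authors rows instead of just its own

Fix: Add ON c.author_id = p.id to the JOIN

Corrected query:
SELECT c.id, p.name, c.sales FROM authors p JOIN novels c ON c.author_id = p.id

Result:
id | name   | sales
---+--------+------
1  | Austen | 19661
2  | Atwood | 2252 
3  | Austen | 34922
4  | Atwood | 59166
5  | Atwood | 48365
6  | Austen | 57015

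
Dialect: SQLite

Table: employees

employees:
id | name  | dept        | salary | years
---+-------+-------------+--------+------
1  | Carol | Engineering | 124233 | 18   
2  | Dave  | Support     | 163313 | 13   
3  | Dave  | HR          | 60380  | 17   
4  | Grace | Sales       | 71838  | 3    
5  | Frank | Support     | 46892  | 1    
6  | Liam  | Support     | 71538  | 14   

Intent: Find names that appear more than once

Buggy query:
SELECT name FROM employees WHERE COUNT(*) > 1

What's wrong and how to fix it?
Bug: WHERE can't reference COUNT(*); aggregates are computed after WHERE

Fix: GROUP BY name, then filter groups with HAVING COUNT(*) > 1

Corrected query:
SELECT name FROM employees GROUP BY name HAVING COUNT(*) > 1

Result:
name
----
Dave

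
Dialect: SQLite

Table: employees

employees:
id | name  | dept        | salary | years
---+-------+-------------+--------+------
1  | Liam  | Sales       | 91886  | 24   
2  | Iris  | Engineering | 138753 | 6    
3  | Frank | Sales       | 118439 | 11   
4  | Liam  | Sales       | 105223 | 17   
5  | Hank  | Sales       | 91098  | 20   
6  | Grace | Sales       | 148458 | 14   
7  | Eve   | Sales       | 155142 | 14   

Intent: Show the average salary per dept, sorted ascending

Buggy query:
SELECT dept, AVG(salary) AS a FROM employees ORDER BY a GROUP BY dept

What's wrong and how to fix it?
Bug: ORDER BY appears before GROUP BY; SQL clause order requires GROUP BY first

Fix: Reorder: SELECT … FROM … GROUP BY … ORDER BY …

Corrected query:
SELECT dept, AVG(salary) AS a FROM employees GROUP BY dept ORDER BY a

Result:
dept        | a            
------------+--------------
Sales       | 118374.333333
Engineering | 138753       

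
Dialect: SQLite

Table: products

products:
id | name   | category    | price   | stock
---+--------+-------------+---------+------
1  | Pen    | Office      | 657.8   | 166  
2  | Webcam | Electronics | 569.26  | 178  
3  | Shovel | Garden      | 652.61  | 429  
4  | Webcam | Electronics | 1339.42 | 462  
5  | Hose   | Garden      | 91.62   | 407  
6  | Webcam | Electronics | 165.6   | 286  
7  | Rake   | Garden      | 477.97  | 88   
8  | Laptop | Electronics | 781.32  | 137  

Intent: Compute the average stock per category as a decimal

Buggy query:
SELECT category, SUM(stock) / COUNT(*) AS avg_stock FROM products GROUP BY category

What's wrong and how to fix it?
Bug: SUM(stock) and COUNT(*) are both integers; the division truncates the fractional part

Fix: Multiply by 1.0 (or CAST to REAL) to force floating-point division

Corrected query:
SELECT category, SUM(stock) * 1.0 / COUNT(*) AS avg_stock FROM products GROUP BY category

Result:
category    | avg_stock
------------+----------
Electronics | 265.75   
Garden      | 308      
Office      | 166      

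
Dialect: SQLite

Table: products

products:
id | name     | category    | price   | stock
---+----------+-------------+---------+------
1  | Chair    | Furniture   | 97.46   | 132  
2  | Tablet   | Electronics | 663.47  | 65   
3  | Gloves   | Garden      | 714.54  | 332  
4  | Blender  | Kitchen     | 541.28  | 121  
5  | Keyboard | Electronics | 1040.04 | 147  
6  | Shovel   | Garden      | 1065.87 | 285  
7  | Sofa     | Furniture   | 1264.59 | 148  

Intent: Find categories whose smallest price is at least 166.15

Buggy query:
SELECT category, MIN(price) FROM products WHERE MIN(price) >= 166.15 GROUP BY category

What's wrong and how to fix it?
Bug: MIN() in WHERE is a misuse of aggregate

Fix: Use HAVING for the per-group MIN condition

Corrected query:
SELECT category, MIN(price) FROM products GROUP BY category HAVING MIN(price) >= 166.15

Result:
category    | MIN(price)
------------+-----------
Electronics | 663.47    
Garden      | 714.54    
Kitchen     | 541.28    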